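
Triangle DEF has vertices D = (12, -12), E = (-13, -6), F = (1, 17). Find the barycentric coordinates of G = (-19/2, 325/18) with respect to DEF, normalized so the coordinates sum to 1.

(-7/18, 4/9, 17/18)

Signed area of the reference triangle: [DEF] = ½·(12·(-6−17) + (-13)·(17−(-12)) + 1·(-12−(-6))) = ½·(-276 − 377 − 6) = -659/2.
[GEF] = ½·((-19/2)·(-6−17) + (-13)·(17−(325/18)) + 1·(325/18−(-6))) = ½·(437/2 + 247/18 + 433/18) = 4613/36, so the D-coordinate is (4613/36)/(-659/2) = -7/18.
[DGF] = ½·(12·(325/18−17) + (-19/2)·(17−(-12)) + 1·(-12−(325/18))) = ½·(38/3 − 551/2 − 541/18) = -1318/9, so the E-coordinate is 4/9.
[DEG] = ½·(12·(-6−(325/18)) + (-13)·(325/18−(-12)) + (-19/2)·(-12−(-6))) = ½·(-866/3 − 7033/18 + 57) = -11203/36, so the F-coordinate is 17/18.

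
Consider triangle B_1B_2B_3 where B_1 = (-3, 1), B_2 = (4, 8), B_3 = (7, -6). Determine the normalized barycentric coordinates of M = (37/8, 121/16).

Signed area of the reference triangle: [B_1B_2B_3] = ½·((-3)·(8−(-6)) + 4·(-6−1) + 7·(1−8)) = ½·(-42 − 28 − 49) = -119/2.
[MB_2B_3] = ½·((37/8)·(8−(-6)) + 4·(-6−(121/16)) + 7·(121/16−8)) = ½·(259/4 − 217/4 − 49/16) = 119/32, so the B_1-coordinate is (119/32)/(-119/2) = -1/16.
[B_1MB_3] = ½·((-3)·(121/16−(-6)) + (37/8)·(-6−1) + 7·(1−(121/16))) = ½·(-651/16 − 259/8 − 735/16) = -119/2, so the B_2-coordinate is 1.
[B_1B_2M] = ½·((-3)·(8−(121/16)) + 4·(121/16−1) + (37/8)·(1−8)) = ½·(-21/16 + 105/4 − 259/8) = -119/32, so the B_3-coordinate is 1/16.

(-1/16, 1, 1/16)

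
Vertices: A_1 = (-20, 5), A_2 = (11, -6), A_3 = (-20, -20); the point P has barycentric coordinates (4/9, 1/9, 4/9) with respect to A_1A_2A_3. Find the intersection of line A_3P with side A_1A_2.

(-69/5, 14/5)

Line A_3P meets A_1A_2 where the A_3-coordinate vanishes; zeroing P's A_3-weight and renormalizing leaves A_1, A_2-weights 4/9 : 1/9 → (4/5, 1/5).
So Q = (4/5)·A_1 + (1/5)·A_2 = (-69/5, 14/5).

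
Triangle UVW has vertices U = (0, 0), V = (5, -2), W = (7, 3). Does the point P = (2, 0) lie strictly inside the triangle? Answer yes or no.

yes

Barycentric coordinates of P: (19/29, 6/29, 4/29).
The three coordinates are positive, positive, positive; a point is interior exactly when all three are positive.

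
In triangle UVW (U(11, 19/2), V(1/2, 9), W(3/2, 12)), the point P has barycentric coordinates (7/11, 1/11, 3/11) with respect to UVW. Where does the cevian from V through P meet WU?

Line VP meets WU where the V-coordinate vanishes; zeroing P's V-weight and renormalizing leaves W, U-weights 3/11 : 7/11 → (3/10, 7/10).
So Q = (3/10)·W + (7/10)·U = (163/20, 41/4).

(163/20, 41/4)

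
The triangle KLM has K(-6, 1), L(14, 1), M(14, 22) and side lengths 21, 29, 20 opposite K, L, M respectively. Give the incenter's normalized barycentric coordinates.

The incenter has barycentric coordinates proportional to the opposite side lengths: (21 : 29 : 20).
Normalizing by 21+29+20 = 70 gives (3/10, 29/70, 2/7).

(3/10, 29/70, 2/7)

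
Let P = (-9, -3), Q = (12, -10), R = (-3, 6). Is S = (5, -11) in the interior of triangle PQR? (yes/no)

no

Barycentric coordinates of S: (127/231, 58/77, -10/33).
The three coordinates are positive, positive, negative; a point is interior exactly when all three are positive.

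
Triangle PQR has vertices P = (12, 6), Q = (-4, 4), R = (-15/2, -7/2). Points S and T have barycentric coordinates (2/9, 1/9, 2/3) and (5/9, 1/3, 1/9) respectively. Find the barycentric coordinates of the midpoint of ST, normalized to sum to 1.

(7/18, 2/9, 7/18)

Since both coordinate triples sum to 1, the midpoint's barycentrics are the componentwise average.
(2/9+5/9)/2 = 7/18; similarly 2/9 and 7/18.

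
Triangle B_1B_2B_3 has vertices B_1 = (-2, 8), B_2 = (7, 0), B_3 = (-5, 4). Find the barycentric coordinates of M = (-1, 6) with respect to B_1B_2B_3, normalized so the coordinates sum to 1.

Signed area of the reference triangle: [B_1B_2B_3] = ½·((-2)·(0−4) + 7·(4−8) + (-5)·(8−0)) = ½·(8 − 28 − 40) = -30.
[MB_2B_3] = ½·((-1)·(0−4) + 7·(4−6) + (-5)·(6−0)) = ½·(4 − 14 − 30) = -20, so the B_1-coordinate is (-20)/(-30) = 2/3.
[B_1MB_3] = ½·((-2)·(6−4) + (-1)·(4−8) + (-5)·(8−6)) = ½·(-4 + 4 − 10) = -5, so the B_2-coordinate is 1/6.
[B_1B_2M] = ½·((-2)·(0−6) + 7·(6−8) + (-1)·(8−0)) = ½·(12 − 14 − 8) = -5, so the B_3-coordinate is 1/6.

(2/3, 1/6, 1/6)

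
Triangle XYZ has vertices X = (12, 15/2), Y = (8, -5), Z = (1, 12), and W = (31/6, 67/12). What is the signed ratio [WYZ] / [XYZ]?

[XYZ] = ½·(12·(-5−12) + 8·(12−(15/2)) + 1·(15/2−(-5))) = ½·(-204 + 36 + 25/2) = -311/4.
[WYZ] = ½·((31/6)·(-5−12) + 8·(12−(67/12)) + 1·(67/12−(-5))) = ½·(-527/6 + 154/3 + 127/12) = -311/24, so the ratio is (-311/24)/(-311/4) = 1/6.

1/6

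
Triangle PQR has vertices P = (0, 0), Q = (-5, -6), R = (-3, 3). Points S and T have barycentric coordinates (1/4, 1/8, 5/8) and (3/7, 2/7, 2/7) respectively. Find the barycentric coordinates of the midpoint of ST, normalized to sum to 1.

(19/56, 23/112, 51/112)

Since both coordinate triples sum to 1, the midpoint's barycentrics are the componentwise average.
(1/4+3/7)/2 = 19/56; similarly 23/112 and 51/112.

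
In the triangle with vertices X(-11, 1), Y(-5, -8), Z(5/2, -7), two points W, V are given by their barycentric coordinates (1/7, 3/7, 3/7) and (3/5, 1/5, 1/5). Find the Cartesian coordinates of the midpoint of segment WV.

Barycentric coordinates of the midpoint are the average: (13/35, 11/35, 11/35).
Converting: (13/35)·X + (11/35)·Y + (11/35)·Z = (-341/70, -152/35).

(-341/70, -152/35)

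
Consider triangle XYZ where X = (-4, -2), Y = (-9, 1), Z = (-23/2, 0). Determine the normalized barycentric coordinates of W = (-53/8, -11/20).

Signed area of the reference triangle: [XYZ] = ½·((-4)·(1−0) + (-9)·(0−(-2)) + (-23/2)·(-2−1)) = ½·(-4 − 18 + 69/2) = 25/4.
[WYZ] = ½·((-53/8)·(1−0) + (-9)·(0−(-11/20)) + (-23/2)·(-11/20−1)) = ½·(-53/8 − 99/20 + 713/40) = 25/8, so the X-coordinate is (25/8)/(25/4) = 1/2.
[XWZ] = ½·((-4)·(-11/20−0) + (-53/8)·(0−(-2)) + (-23/2)·(-2−(-11/20))) = ½·(11/5 − 53/4 + 667/40) = 45/16, so the Y-coordinate is 9/20.
[XYW] = ½·((-4)·(1−(-11/20)) + (-9)·(-11/20−(-2)) + (-53/8)·(-2−1)) = ½·(-31/5 − 261/20 + 159/8) = 5/16, so the Z-coordinate is 1/20.

(1/2, 9/20, 1/20)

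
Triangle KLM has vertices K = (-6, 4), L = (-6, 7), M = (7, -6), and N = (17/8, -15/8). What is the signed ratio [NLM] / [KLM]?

1/4

[KLM] = ½·((-6)·(7−(-6)) + (-6)·(-6−4) + 7·(4−7)) = ½·(-78 + 60 − 21) = -39/2.
[NLM] = ½·((17/8)·(7−(-6)) + (-6)·(-6−(-15/8)) + 7·(-15/8−7)) = ½·(221/8 + 99/4 − 497/8) = -39/8, so the ratio is (-39/8)/(-39/2) = 1/4.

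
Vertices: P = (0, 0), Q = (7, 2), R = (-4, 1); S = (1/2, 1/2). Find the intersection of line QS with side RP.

(-4/5, 1/5)

Barycentric coordinates of S with respect to PQR: (2/3, 1/6, 1/6).
On side RP the Q-coordinate is zero; dropping S's Q-weight 1/6 and renormalizing the remaining 1/6 : 2/3 gives weights 1/5, 4/5 on R, P.
T = (1/5)·(-4, 1) + (4/5)·(0, 0) = (-4/5, 1/5).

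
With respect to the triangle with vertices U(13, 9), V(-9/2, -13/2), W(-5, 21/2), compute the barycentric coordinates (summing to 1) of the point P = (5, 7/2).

(6/11, 4/11, 1/11)

Signed area of the reference triangle: [UVW] = ½·(13·(-13/2−(21/2)) + (-9/2)·(21/2−9) + (-5)·(9−(-13/2))) = ½·(-221 − 27/4 − 155/2) = -1221/8.
[PVW] = ½·(5·(-13/2−(21/2)) + (-9/2)·(21/2−(7/2)) + (-5)·(7/2−(-13/2))) = ½·(-85 − 63/2 − 50) = -333/4, so the U-coordinate is (-333/4)/(-1221/8) = 6/11.
[UPW] = ½·(13·(7/2−(21/2)) + 5·(21/2−9) + (-5)·(9−(7/2))) = ½·(-91 + 15/2 − 55/2) = -111/2, so the V-coordinate is 4/11.
[UVP] = ½·(13·(-13/2−(7/2)) + (-9/2)·(7/2−9) + 5·(9−(-13/2))) = ½·(-130 + 99/4 + 155/2) = -111/8, so the W-coordinate is 1/11.
Check: 6/11 + 4/11 + 1/11 = 1.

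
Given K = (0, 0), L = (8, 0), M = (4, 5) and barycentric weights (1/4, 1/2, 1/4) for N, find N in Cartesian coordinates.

N = (1/4)·K + (1/2)·L + (1/4)·M.
x-coordinate: (1/4)·0 + (1/2)·8 + (1/4)·4 = 5.
y-coordinate: (1/4)·0 + (1/2)·0 + (1/4)·5 = 5/4.

(5, 5/4)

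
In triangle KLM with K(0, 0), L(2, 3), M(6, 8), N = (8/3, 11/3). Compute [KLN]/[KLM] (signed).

1/3

[KLM] = ½·(0·(3−8) + 2·(8−0) + 6·(0−3)) = ½·(0 + 16 − 18) = -1.
[KLN] = ½·(0·(3−(11/3)) + 2·(11/3−0) + (8/3)·(0−3)) = ½·(0 + 22/3 − 8) = -1/3, so the ratio is (-1/3)/(-1) = 1/3.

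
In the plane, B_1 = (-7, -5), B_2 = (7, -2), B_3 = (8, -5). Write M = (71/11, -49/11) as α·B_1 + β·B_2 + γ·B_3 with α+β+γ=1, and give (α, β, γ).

(1/11, 2/11, 8/11)

Signed area of the reference triangle: [B_1B_2B_3] = ½·((-7)·(-2−(-5)) + 7·(-5−(-5)) + 8·(-5−(-2))) = ½·(-21 + 0 − 24) = -45/2.
[MB_2B_3] = ½·((71/11)·(-2−(-5)) + 7·(-5−(-49/11)) + 8·(-49/11−(-2))) = ½·(213/11 − 42/11 − 216/11) = -45/22, so the B_1-coordinate is (-45/22)/(-45/2) = 1/11.
[B_1MB_3] = ½·((-7)·(-49/11−(-5)) + (71/11)·(-5−(-5)) + 8·(-5−(-49/11))) = ½·(-42/11 + 0 − 48/11) = -45/11, so the B_2-coordinate is 2/11.
[B_1B_2M] = ½·((-7)·(-2−(-49/11)) + 7·(-49/11−(-5)) + (71/11)·(-5−(-2))) = ½·(-189/11 + 42/11 − 213/11) = -180/11, so the B_3-coordinate is 8/11.
Check: 1/11 + 2/11 + 8/11 = 1.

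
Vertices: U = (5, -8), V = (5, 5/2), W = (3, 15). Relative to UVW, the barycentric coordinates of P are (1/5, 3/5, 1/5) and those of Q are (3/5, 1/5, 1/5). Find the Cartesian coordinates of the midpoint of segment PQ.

(23/5, 4/5)

Barycentric coordinates of the midpoint are the average: (2/5, 2/5, 1/5).
Converting: (2/5)·U + (2/5)·V + (1/5)·W = (23/5, 4/5).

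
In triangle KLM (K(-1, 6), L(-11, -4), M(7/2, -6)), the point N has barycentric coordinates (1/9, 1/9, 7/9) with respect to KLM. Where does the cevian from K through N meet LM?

Line KN meets LM where the K-coordinate vanishes; zeroing N's K-weight and renormalizing leaves L, M-weights 1/9 : 7/9 → (1/8, 7/8).
So J = (1/8)·L + (7/8)·M = (27/16, -23/4).

(27/16, -23/4)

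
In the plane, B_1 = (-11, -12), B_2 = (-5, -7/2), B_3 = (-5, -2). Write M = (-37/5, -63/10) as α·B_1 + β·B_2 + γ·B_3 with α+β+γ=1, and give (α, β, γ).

(2/5, 1/5, 2/5)

Signed area of the reference triangle: [B_1B_2B_3] = ½·((-11)·(-7/2−(-2)) + (-5)·(-2−(-12)) + (-5)·(-12−(-7/2))) = ½·(33/2 − 50 + 85/2) = 9/2.
[MB_2B_3] = ½·((-37/5)·(-7/2−(-2)) + (-5)·(-2−(-63/10)) + (-5)·(-63/10−(-7/2))) = ½·(111/10 − 43/2 + 14) = 9/5, so the B_1-coordinate is (9/5)/(9/2) = 2/5.
[B_1MB_3] = ½·((-11)·(-63/10−(-2)) + (-37/5)·(-2−(-12)) + (-5)·(-12−(-63/10))) = ½·(473/10 − 74 + 57/2) = 9/10, so the B_2-coordinate is 1/5.
[B_1B_2M] = ½·((-11)·(-7/2−(-63/10)) + (-5)·(-63/10−(-12)) + (-37/5)·(-12−(-7/2))) = ½·(-154/5 − 57/2 + 629/10) = 9/5, so the B_3-coordinate is 2/5.
Check: 2/5 + 1/5 + 2/5 = 1.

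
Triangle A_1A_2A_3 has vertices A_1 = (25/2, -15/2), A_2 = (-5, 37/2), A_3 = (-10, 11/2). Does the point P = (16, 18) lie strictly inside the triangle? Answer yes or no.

Barycentric coordinates of P: (551/715, 2477/1430, -2149/1430).
The three coordinates are positive, positive, negative; a point is interior exactly when all three are positive.

no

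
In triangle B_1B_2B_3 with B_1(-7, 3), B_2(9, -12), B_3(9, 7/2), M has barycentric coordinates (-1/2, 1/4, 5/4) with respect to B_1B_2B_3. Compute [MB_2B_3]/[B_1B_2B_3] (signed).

The signed ratio [MB_2B_3]/[B_1B_2B_3] equals the barycentric coordinate of M at vertex B_1, which is -1/2.

-1/2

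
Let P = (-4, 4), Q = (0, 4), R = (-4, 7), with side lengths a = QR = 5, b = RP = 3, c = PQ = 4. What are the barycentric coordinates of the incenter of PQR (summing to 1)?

The incenter has barycentric coordinates proportional to the opposite side lengths: (5 : 3 : 4).
Normalizing by 5+3+4 = 12 gives (5/12, 1/4, 1/3).

(5/12, 1/4, 1/3)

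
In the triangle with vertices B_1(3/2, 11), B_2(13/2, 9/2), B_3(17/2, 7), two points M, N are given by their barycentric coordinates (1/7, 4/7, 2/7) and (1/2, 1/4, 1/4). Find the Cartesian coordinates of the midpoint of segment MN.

(38/7, 813/112)

Barycentric coordinates of the midpoint are the average: (9/28, 23/56, 15/56).
Converting: (9/28)·B_1 + (23/56)·B_2 + (15/56)·B_3 = (38/7, 813/112).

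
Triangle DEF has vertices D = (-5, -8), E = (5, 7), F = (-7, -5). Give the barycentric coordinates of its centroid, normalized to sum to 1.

The centroid is the average of the vertices, so each weight is 1/3.

(1/3, 1/3, 1/3)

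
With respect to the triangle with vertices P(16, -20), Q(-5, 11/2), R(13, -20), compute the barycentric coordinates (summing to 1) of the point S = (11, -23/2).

(4/3, 1/3, -2/3)

Signed area of the reference triangle: [PQR] = ½·(16·(11/2−(-20)) + (-5)·(-20−(-20)) + 13·(-20−(11/2))) = ½·(408 + 0 − 663/2) = 153/4.
[SQR] = ½·(11·(11/2−(-20)) + (-5)·(-20−(-23/2)) + 13·(-23/2−(11/2))) = ½·(561/2 + 85/2 − 221) = 51, so the P-coordinate is 51/(153/4) = 4/3.
[PSR] = ½·(16·(-23/2−(-20)) + 11·(-20−(-20)) + 13·(-20−(-23/2))) = ½·(136 + 0 − 221/2) = 51/4, so the Q-coordinate is 1/3.
[PQS] = ½·(16·(11/2−(-23/2)) + (-5)·(-23/2−(-20)) + 11·(-20−(11/2))) = ½·(272 − 85/2 − 561/2) = -51/2, so the R-coordinate is -2/3.
Check: 4/3 + 1/3 − 2/3 = 1.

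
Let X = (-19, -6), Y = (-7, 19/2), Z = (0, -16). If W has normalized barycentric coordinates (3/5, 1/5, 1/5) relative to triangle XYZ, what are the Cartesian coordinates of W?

W = (3/5)·X + (1/5)·Y + (1/5)·Z.
x-coordinate: (3/5)·(-19) + (1/5)·(-7) + (1/5)·0 = -64/5.
y-coordinate: (3/5)·(-6) + (1/5)·(19/2) + (1/5)·(-16) = -49/10.

(-64/5, -49/10)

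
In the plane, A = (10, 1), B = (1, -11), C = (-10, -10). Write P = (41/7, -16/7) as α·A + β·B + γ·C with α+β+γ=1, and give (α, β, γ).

Signed area of the reference triangle: [ABC] = ½·(10·(-11−(-10)) + 1·(-10−1) + (-10)·(1−(-11))) = ½·(-10 − 11 − 120) = -141/2.
[PBC] = ½·((41/7)·(-11−(-10)) + 1·(-10−(-16/7)) + (-10)·(-16/7−(-11))) = ½·(-41/7 − 54/7 − 610/7) = -705/14, so the A-coordinate is (-705/14)/(-141/2) = 5/7.
[APC] = ½·(10·(-16/7−(-10)) + (41/7)·(-10−1) + (-10)·(1−(-16/7))) = ½·(540/7 − 451/7 − 230/7) = -141/14, so the B-coordinate is 1/7.
[ABP] = ½·(10·(-11−(-16/7)) + 1·(-16/7−1) + (41/7)·(1−(-11))) = ½·(-610/7 − 23/7 + 492/7) = -141/14, so the C-coordinate is 1/7.

(5/7, 1/7, 1/7)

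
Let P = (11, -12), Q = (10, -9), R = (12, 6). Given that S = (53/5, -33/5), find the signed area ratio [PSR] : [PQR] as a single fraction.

3/5

[PQR] = ½·(11·(-9−6) + 10·(6−(-12)) + 12·(-12−(-9))) = ½·(-165 + 180 − 36) = -21/2.
[PSR] = ½·(11·(-33/5−6) + (53/5)·(6−(-12)) + 12·(-12−(-33/5))) = ½·(-693/5 + 954/5 − 324/5) = -63/10, so the ratio is (-63/10)/(-21/2) = 3/5.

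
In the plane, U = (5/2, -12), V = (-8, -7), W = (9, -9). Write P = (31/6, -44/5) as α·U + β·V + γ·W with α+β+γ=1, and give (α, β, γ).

Signed area of the reference triangle: [UVW] = ½·((5/2)·(-7−(-9)) + (-8)·(-9−(-12)) + 9·(-12−(-7))) = ½·(5 − 24 − 45) = -32.
[PVW] = ½·((31/6)·(-7−(-9)) + (-8)·(-9−(-44/5)) + 9·(-44/5−(-7))) = ½·(31/3 + 8/5 − 81/5) = -32/15, so the U-coordinate is (-32/15)/(-32) = 1/15.
[UPW] = ½·((5/2)·(-44/5−(-9)) + (31/6)·(-9−(-12)) + 9·(-12−(-44/5))) = ½·(1/2 + 31/2 − 144/5) = -32/5, so the V-coordinate is 1/5.
[UVP] = ½·((5/2)·(-7−(-44/5)) + (-8)·(-44/5−(-12)) + (31/6)·(-12−(-7))) = ½·(9/2 − 128/5 − 155/6) = -352/15, so the W-coordinate is 11/15.

(1/15, 1/5, 11/15)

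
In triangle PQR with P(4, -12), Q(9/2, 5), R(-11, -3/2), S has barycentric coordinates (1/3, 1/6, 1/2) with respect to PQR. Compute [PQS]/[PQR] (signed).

The signed ratio [PQS]/[PQR] equals the barycentric coordinate of S at vertex R, which is 1/2.

1/2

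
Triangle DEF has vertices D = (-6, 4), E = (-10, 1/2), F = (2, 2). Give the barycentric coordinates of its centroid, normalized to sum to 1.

The centroid is the average of the vertices, so each weight is 1/3.

(1/3, 1/3, 1/3)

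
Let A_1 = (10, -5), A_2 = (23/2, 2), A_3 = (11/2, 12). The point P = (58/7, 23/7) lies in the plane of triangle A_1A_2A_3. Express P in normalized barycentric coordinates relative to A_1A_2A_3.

Signed area of the reference triangle: [A_1A_2A_3] = ½·(10·(2−12) + (23/2)·(12−(-5)) + (11/2)·(-5−2)) = ½·(-100 + 391/2 − 77/2) = 57/2.
[PA_2A_3] = ½·((58/7)·(2−12) + (23/2)·(12−(23/7)) + (11/2)·(23/7−2)) = ½·(-580/7 + 1403/14 + 99/14) = 171/14, so the A_1-coordinate is (171/14)/(57/2) = 3/7.
[A_1PA_3] = ½·(10·(23/7−12) + (58/7)·(12−(-5)) + (11/2)·(-5−(23/7))) = ½·(-610/7 + 986/7 − 319/7) = 57/14, so the A_2-coordinate is 1/7.
[A_1A_2P] = ½·(10·(2−(23/7)) + (23/2)·(23/7−(-5)) + (58/7)·(-5−2)) = ½·(-90/7 + 667/7 − 58) = 171/14, so the A_3-coordinate is 3/7.

(3/7, 1/7, 3/7)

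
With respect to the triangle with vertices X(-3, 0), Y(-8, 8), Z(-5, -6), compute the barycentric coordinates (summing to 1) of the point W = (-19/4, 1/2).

Signed area of the reference triangle: [XYZ] = ½·((-3)·(8−(-6)) + (-8)·(-6−0) + (-5)·(0−8)) = ½·(-42 + 48 + 40) = 23.
[WYZ] = ½·((-19/4)·(8−(-6)) + (-8)·(-6−(1/2)) + (-5)·(1/2−8)) = ½·(-133/2 + 52 + 75/2) = 23/2, so the X-coordinate is (23/2)/23 = 1/2.
[XWZ] = ½·((-3)·(1/2−(-6)) + (-19/4)·(-6−0) + (-5)·(0−(1/2))) = ½·(-39/2 + 57/2 + 5/2) = 23/4, so the Y-coordinate is 1/4.
[XYW] = ½·((-3)·(8−(1/2)) + (-8)·(1/2−0) + (-19/4)·(0−8)) = ½·(-45/2 − 4 + 38) = 23/4, so the Z-coordinate is 1/4.
Check: 1/2 + 1/4 + 1/4 = 1.

(1/2, 1/4, 1/4)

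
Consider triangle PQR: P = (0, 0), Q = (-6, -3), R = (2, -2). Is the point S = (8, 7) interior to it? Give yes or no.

no

Barycentric coordinates of S: (11/3, -5/3, -1).
The three coordinates are positive, negative, negative; a point is interior exactly when all three are positive.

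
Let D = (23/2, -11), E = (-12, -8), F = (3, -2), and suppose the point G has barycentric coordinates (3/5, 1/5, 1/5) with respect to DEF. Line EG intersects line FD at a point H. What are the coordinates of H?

(75/8, -35/4)

Line EG meets FD where the E-coordinate vanishes; zeroing G's E-weight and renormalizing leaves F, D-weights 1/5 : 3/5 → (1/4, 3/4).
So H = (1/4)·F + (3/4)·D = (75/8, -35/4).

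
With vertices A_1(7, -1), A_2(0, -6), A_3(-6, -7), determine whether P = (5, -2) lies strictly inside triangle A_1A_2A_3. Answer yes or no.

yes

Barycentric coordinates of P: (19/23, 1/23, 3/23).
The three coordinates are positive, positive, positive; a point is interior exactly when all three are positive.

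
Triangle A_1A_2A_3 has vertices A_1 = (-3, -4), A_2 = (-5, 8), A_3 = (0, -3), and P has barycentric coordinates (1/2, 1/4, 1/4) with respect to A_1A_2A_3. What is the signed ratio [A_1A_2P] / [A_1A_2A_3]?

1/4

The signed ratio [A_1A_2P]/[A_1A_2A_3] equals the barycentric coordinate of P at vertex A_3, which is 1/4.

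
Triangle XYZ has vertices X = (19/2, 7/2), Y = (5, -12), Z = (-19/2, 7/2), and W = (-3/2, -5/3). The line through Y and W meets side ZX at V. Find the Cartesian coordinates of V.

Barycentric coordinates of W with respect to XYZ: (1/6, 1/3, 1/2).
On side ZX the Y-coordinate is zero; dropping W's Y-weight 1/3 and renormalizing the remaining 1/2 : 1/6 gives weights 3/4, 1/4 on Z, X.
V = (3/4)·(-19/2, 7/2) + (1/4)·(19/2, 7/2) = (-19/4, 7/2).

(-19/4, 7/2)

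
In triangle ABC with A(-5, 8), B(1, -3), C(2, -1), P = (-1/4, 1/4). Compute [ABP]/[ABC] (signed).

[ABC] = ½·((-5)·(-3−(-1)) + 1·(-1−8) + 2·(8−(-3))) = ½·(10 − 9 + 22) = 23/2.
[ABP] = ½·((-5)·(-3−(1/4)) + 1·(1/4−8) + (-1/4)·(8−(-3))) = ½·(65/4 − 31/4 − 11/4) = 23/8, so the ratio is (23/8)/(23/2) = 1/4.

1/4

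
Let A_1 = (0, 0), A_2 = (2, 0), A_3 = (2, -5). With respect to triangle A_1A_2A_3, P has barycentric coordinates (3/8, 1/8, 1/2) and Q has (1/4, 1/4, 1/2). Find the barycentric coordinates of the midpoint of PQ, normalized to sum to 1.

(5/16, 3/16, 1/2)

Since both coordinate triples sum to 1, the midpoint's barycentrics are the componentwise average.
(3/8+1/4)/2 = 5/16; similarly 3/16 and 1/2.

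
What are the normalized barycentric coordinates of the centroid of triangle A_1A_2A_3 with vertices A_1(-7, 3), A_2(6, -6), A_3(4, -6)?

The centroid is the average of the vertices, so each weight is 1/3.

(1/3, 1/3, 1/3)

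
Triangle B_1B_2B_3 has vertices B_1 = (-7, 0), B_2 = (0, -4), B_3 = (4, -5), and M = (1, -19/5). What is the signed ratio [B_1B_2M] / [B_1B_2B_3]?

[B_1B_2B_3] = ½·((-7)·(-4−(-5)) + 0·(-5−0) + 4·(0−(-4))) = ½·(-7 + 0 + 16) = 9/2.
[B_1B_2M] = ½·((-7)·(-4−(-19/5)) + 0·(-19/5−0) + 1·(0−(-4))) = ½·(7/5 + 0 + 4) = 27/10, so the ratio is (27/10)/(9/2) = 3/5.

3/5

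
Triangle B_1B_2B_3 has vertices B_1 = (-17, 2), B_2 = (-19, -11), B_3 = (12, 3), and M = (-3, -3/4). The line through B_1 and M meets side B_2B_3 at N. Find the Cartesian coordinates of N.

Barycentric coordinates of M with respect to B_1B_2B_3: (1/4, 1/4, 1/2).
On side B_2B_3 the B_1-coordinate is zero; dropping M's B_1-weight 1/4 and renormalizing the remaining 1/4 : 1/2 gives weights 1/3, 2/3 on B_2, B_3.
N = (1/3)·(-19, -11) + (2/3)·(12, 3) = (5/3, -5/3).

(5/3, -5/3)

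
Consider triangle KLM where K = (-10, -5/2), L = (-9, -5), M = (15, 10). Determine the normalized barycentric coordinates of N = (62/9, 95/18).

(1/9, 2/9, 2/3)

Signed area of the reference triangle: [KLM] = ½·((-10)·(-5−10) + (-9)·(10−(-5/2)) + 15·(-5/2−(-5))) = ½·(150 − 225/2 + 75/2) = 75/2.
[NLM] = ½·((62/9)·(-5−10) + (-9)·(10−(95/18)) + 15·(95/18−(-5))) = ½·(-310/3 − 85/2 + 925/6) = 25/6, so the K-coordinate is (25/6)/(75/2) = 1/9.
[KNM] = ½·((-10)·(95/18−10) + (62/9)·(10−(-5/2)) + 15·(-5/2−(95/18))) = ½·(425/9 + 775/9 − 350/3) = 25/3, so the L-coordinate is 2/9.
[KLN] = ½·((-10)·(-5−(95/18)) + (-9)·(95/18−(-5/2)) + (62/9)·(-5/2−(-5))) = ½·(925/9 − 70 + 155/9) = 25, so the M-coordinate is 2/3.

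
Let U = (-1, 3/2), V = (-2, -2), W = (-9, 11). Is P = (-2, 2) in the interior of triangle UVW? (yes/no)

Barycentric coordinates of P: (56/75, 11/75, 8/75).
The three coordinates are positive, positive, positive; a point is interior exactly when all three are positive.

yes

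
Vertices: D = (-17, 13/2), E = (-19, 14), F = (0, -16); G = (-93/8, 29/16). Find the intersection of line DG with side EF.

Barycentric coordinates of G with respect to DEF: (1/8, 1/2, 3/8).
On side EF the D-coordinate is zero; dropping G's D-weight 1/8 and renormalizing the remaining 1/2 : 3/8 gives weights 4/7, 3/7 on E, F.
H = (4/7)·(-19, 14) + (3/7)·(0, -16) = (-76/7, 8/7).

(-76/7, 8/7)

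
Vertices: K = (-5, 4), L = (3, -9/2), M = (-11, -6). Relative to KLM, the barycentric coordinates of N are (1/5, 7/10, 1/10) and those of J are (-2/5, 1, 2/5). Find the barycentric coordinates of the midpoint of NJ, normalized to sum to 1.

(-1/10, 17/20, 1/4)

Since both coordinate triples sum to 1, the midpoint's barycentrics are the componentwise average.
(1/5+-2/5)/2 = -1/10; similarly 17/20 and 1/4.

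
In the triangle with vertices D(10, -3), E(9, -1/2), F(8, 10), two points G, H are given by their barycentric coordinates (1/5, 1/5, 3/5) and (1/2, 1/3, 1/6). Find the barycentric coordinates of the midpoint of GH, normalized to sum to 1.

(7/20, 4/15, 23/60)

Since both coordinate triples sum to 1, the midpoint's barycentrics are the componentwise average.
(1/5+1/2)/2 = 7/20; similarly 4/15 and 23/60.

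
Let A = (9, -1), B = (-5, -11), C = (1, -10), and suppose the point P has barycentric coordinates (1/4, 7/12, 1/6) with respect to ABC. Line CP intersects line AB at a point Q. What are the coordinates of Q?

Line CP meets AB where the C-coordinate vanishes; zeroing P's C-weight and renormalizing leaves A, B-weights 1/4 : 7/12 → (3/10, 7/10).
So Q = (3/10)·A + (7/10)·B = (-4/5, -8).

(-4/5, -8)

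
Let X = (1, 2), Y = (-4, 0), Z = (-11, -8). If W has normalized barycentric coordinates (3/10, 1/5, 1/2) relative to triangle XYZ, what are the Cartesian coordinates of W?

(-6, -17/5)

W = (3/10)·X + (1/5)·Y + (1/2)·Z.
x-coordinate: (3/10)·1 + (1/5)·(-4) + (1/2)·(-11) = -6.
y-coordinate: (3/10)·2 + (1/5)·0 + (1/2)·(-8) = -17/5.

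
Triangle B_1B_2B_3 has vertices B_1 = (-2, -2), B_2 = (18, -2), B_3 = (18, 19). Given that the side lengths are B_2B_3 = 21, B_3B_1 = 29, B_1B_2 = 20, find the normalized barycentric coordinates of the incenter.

(3/10, 29/70, 2/7)

The incenter has barycentric coordinates proportional to the opposite side lengths: (21 : 29 : 20).
Normalizing by 21+29+20 = 70 gives (3/10, 29/70, 2/7).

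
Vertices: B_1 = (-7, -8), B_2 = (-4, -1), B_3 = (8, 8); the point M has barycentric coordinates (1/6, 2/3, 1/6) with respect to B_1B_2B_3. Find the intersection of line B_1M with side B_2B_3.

(-8/5, 4/5)

Line B_1M meets B_2B_3 where the B_1-coordinate vanishes; zeroing M's B_1-weight and renormalizing leaves B_2, B_3-weights 2/3 : 1/6 → (4/5, 1/5).
So N = (4/5)·B_2 + (1/5)·B_3 = (-8/5, 4/5).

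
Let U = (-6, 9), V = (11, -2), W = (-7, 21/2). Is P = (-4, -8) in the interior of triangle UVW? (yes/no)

Barycentric coordinates of P: (591/29, -28/29, -534/29).
The three coordinates are positive, negative, negative; a point is interior exactly when all three are positive.

no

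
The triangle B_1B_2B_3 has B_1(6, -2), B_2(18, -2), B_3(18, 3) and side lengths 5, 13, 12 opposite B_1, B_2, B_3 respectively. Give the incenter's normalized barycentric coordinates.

(1/6, 13/30, 2/5)

The incenter has barycentric coordinates proportional to the opposite side lengths: (5 : 13 : 12).
Normalizing by 5+13+12 = 30 gives (1/6, 13/30, 2/5).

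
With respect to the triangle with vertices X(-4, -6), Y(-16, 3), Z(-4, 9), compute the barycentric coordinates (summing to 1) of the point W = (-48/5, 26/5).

Signed area of the reference triangle: [XYZ] = ½·((-4)·(3−9) + (-16)·(9−(-6)) + (-4)·(-6−3)) = ½·(24 − 240 + 36) = -90.
[WYZ] = ½·((-48/5)·(3−9) + (-16)·(9−(26/5)) + (-4)·(26/5−3)) = ½·(288/5 − 304/5 − 44/5) = -6, so the X-coordinate is (-6)/(-90) = 1/15.
[XWZ] = ½·((-4)·(26/5−9) + (-48/5)·(9−(-6)) + (-4)·(-6−(26/5))) = ½·(76/5 − 144 + 224/5) = -42, so the Y-coordinate is 7/15.
[XYW] = ½·((-4)·(3−(26/5)) + (-16)·(26/5−(-6)) + (-48/5)·(-6−3)) = ½·(44/5 − 896/5 + 432/5) = -42, so the Z-coordinate is 7/15.
Check: 1/15 + 7/15 + 7/15 = 1.

(1/15, 7/15, 7/15)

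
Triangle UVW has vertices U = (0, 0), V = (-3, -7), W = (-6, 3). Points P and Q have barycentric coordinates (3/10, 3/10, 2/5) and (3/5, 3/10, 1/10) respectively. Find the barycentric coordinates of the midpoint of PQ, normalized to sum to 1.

Since both coordinate triples sum to 1, the midpoint's barycentrics are the componentwise average.
(3/10+3/5)/2 = 9/20; similarly 3/10 and 1/4.

(9/20, 3/10, 1/4)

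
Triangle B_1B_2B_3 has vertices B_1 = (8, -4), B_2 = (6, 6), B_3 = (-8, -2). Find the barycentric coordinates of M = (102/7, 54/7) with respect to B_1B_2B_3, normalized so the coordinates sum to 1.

Signed area of the reference triangle: [B_1B_2B_3] = ½·(8·(6−(-2)) + 6·(-2−(-4)) + (-8)·(-4−6)) = ½·(64 + 12 + 80) = 78.
[MB_2B_3] = ½·((102/7)·(6−(-2)) + 6·(-2−(54/7)) + (-8)·(54/7−6)) = ½·(816/7 − 408/7 − 96/7) = 156/7, so the B_1-coordinate is (156/7)/78 = 2/7.
[B_1MB_3] = ½·(8·(54/7−(-2)) + (102/7)·(-2−(-4)) + (-8)·(-4−(54/7))) = ½·(544/7 + 204/7 + 656/7) = 702/7, so the B_2-coordinate is 9/7.
[B_1B_2M] = ½·(8·(6−(54/7)) + 6·(54/7−(-4)) + (102/7)·(-4−6)) = ½·(-96/7 + 492/7 − 1020/7) = -312/7, so the B_3-coordinate is -4/7.
Check: 2/7 + 9/7 − 4/7 = 1.

(2/7, 9/7, -4/7)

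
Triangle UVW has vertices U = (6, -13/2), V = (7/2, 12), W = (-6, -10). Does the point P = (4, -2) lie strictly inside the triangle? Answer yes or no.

yes

Barycentric coordinates of P: (576/923, 244/923, 103/923).
The three coordinates are positive, positive, positive; a point is interior exactly when all three are positive.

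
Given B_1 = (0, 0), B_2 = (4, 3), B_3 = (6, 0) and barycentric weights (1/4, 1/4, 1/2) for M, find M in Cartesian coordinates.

M = (1/4)·B_1 + (1/4)·B_2 + (1/2)·B_3.
x-coordinate: (1/4)·0 + (1/4)·4 + (1/2)·6 = 4.
y-coordinate: (1/4)·0 + (1/4)·3 + (1/2)·0 = 3/4.

(4, 3/4)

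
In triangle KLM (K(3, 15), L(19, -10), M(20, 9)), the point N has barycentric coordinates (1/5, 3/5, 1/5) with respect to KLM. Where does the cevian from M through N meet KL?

(15, -15/4)

Line MN meets KL where the M-coordinate vanishes; zeroing N's M-weight and renormalizing leaves K, L-weights 1/5 : 3/5 → (1/4, 3/4).
So J = (1/4)·K + (3/4)·L = (15, -15/4).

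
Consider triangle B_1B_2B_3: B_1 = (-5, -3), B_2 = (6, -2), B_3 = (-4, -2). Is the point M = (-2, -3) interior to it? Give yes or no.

Barycentric coordinates of M: (1, 3/10, -3/10).
The three coordinates are positive, positive, negative; a point is interior exactly when all three are positive.

no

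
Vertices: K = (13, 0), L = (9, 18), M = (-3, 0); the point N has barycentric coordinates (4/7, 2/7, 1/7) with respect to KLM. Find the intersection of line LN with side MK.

(49/5, 0)

Line LN meets MK where the L-coordinate vanishes; zeroing N's L-weight and renormalizing leaves M, K-weights 1/7 : 4/7 → (1/5, 4/5).
So J = (1/5)·M + (4/5)·K = (49/5, 0).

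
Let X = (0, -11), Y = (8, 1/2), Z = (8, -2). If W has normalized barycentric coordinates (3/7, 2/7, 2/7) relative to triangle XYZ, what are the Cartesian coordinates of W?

(32/7, -36/7)

W = (3/7)·X + (2/7)·Y + (2/7)·Z.
x-coordinate: (3/7)·0 + (2/7)·8 + (2/7)·8 = 32/7.
y-coordinate: (3/7)·(-11) + (2/7)·(1/2) + (2/7)·(-2) = -36/7.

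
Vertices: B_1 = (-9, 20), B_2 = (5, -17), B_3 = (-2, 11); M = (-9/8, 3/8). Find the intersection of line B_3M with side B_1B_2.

Barycentric coordinates of M with respect to B_1B_2B_3: (3/8, 1/2, 1/8).
On side B_1B_2 the B_3-coordinate is zero; dropping M's B_3-weight 1/8 and renormalizing the remaining 3/8 : 1/2 gives weights 3/7, 4/7 on B_1, B_2.
N = (3/7)·(-9, 20) + (4/7)·(5, -17) = (-1, -8/7).

(-1, -8/7)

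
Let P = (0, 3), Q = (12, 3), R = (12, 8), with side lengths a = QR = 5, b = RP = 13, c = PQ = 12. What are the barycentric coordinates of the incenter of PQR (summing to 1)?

(1/6, 13/30, 2/5)

The incenter has barycentric coordinates proportional to the opposite side lengths: (5 : 13 : 12).
Normalizing by 5+13+12 = 30 gives (1/6, 13/30, 2/5).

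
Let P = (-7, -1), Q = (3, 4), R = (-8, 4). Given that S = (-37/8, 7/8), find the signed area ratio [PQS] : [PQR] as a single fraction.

1/8

[PQR] = ½·((-7)·(4−4) + 3·(4−(-1)) + (-8)·(-1−4)) = ½·(0 + 15 + 40) = 55/2.
[PQS] = ½·((-7)·(4−(7/8)) + 3·(7/8−(-1)) + (-37/8)·(-1−4)) = ½·(-175/8 + 45/8 + 185/8) = 55/16, so the ratio is (55/16)/(55/2) = 1/8.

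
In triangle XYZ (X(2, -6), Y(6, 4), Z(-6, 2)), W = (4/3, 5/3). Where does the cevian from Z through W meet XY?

(5, 3/2)

Barycentric coordinates of W with respect to XYZ: (1/6, 1/2, 1/3).
On side XY the Z-coordinate is zero; dropping W's Z-weight 1/3 and renormalizing the remaining 1/6 : 1/2 gives weights 1/4, 3/4 on X, Y.
V = (1/4)·(2, -6) + (3/4)·(6, 4) = (5, 3/2).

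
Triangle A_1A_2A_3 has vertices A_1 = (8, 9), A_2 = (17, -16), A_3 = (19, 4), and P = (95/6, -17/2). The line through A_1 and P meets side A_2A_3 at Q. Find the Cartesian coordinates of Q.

Barycentric coordinates of P with respect to A_1A_2A_3: (1/6, 2/3, 1/6).
On side A_2A_3 the A_1-coordinate is zero; dropping P's A_1-weight 1/6 and renormalizing the remaining 2/3 : 1/6 gives weights 4/5, 1/5 on A_2, A_3.
Q = (4/5)·(17, -16) + (1/5)·(19, 4) = (87/5, -12).

(87/5, -12)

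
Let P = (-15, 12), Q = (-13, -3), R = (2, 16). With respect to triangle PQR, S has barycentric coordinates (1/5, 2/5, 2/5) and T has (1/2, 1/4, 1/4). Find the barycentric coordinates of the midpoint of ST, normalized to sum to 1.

(7/20, 13/40, 13/40)

Since both coordinate triples sum to 1, the midpoint's barycentrics are the componentwise average.
(1/5+1/2)/2 = 7/20; similarly 13/40 and 13/40.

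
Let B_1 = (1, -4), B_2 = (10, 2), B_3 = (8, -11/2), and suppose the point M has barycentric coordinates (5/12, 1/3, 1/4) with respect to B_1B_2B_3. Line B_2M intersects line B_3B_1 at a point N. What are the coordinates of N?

Line B_2M meets B_3B_1 where the B_2-coordinate vanishes; zeroing M's B_2-weight and renormalizing leaves B_3, B_1-weights 1/4 : 5/12 → (3/8, 5/8).
So N = (3/8)·B_3 + (5/8)·B_1 = (29/8, -73/16).

(29/8, -73/16)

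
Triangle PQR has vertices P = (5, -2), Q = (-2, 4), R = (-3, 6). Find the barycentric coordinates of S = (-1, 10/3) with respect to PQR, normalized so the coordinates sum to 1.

(1/6, 2/3, 1/6)

Signed area of the reference triangle: [PQR] = ½·(5·(4−6) + (-2)·(6−(-2)) + (-3)·(-2−4)) = ½·(-10 − 16 + 18) = -4.
[SQR] = ½·((-1)·(4−6) + (-2)·(6−(10/3)) + (-3)·(10/3−4)) = ½·(2 − 16/3 + 2) = -2/3, so the P-coordinate is (-2/3)/(-4) = 1/6.
[PSR] = ½·(5·(10/3−6) + (-1)·(6−(-2)) + (-3)·(-2−(10/3))) = ½·(-40/3 − 8 + 16) = -8/3, so the Q-coordinate is 2/3.
[PQS] = ½·(5·(4−(10/3)) + (-2)·(10/3−(-2)) + (-1)·(-2−4)) = ½·(10/3 − 32/3 + 6) = -2/3, so the R-coordinate is 1/6.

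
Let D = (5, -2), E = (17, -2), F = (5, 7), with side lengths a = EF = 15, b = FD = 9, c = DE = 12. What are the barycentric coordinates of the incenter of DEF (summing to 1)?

(5/12, 1/4, 1/3)

The incenter has barycentric coordinates proportional to the opposite side lengths: (15 : 9 : 12).
Normalizing by 15+9+12 = 36 gives (5/12, 1/4, 1/3).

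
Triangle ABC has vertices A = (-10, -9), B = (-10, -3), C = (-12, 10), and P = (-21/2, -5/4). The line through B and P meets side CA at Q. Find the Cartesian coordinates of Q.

Barycentric coordinates of P with respect to ABC: (1/4, 1/2, 1/4).
On side CA the B-coordinate is zero; dropping P's B-weight 1/2 and renormalizing the remaining 1/4 : 1/4 gives weights 1/2, 1/2 on C, A.
Q = (1/2)·(-12, 10) + (1/2)·(-10, -9) = (-11, 1/2).

(-11, 1/2)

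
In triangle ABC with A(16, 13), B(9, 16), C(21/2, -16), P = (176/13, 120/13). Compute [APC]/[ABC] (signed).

3/13

[ABC] = ½·(16·(16−(-16)) + 9·(-16−13) + (21/2)·(13−16)) = ½·(512 − 261 − 63/2) = 439/4.
[APC] = ½·(16·(120/13−(-16)) + (176/13)·(-16−13) + (21/2)·(13−(120/13))) = ½·(5248/13 − 5104/13 + 1029/26) = 1317/52, so the ratio is (1317/52)/(439/4) = 3/13.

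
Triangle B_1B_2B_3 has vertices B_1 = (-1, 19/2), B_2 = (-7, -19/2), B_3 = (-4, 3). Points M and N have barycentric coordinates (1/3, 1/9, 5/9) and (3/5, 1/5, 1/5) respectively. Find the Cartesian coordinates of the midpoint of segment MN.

(-46/15, 184/45)

Barycentric coordinates of the midpoint are the average: (7/15, 7/45, 17/45).
Converting: (7/15)·B_1 + (7/45)·B_2 + (17/45)·B_3 = (-46/15, 184/45).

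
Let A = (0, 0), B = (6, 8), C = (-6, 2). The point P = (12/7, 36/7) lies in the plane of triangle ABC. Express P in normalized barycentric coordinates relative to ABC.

(1/7, 4/7, 2/7)

Signed area of the reference triangle: [ABC] = ½·(0·(8−2) + 6·(2−0) + (-6)·(0−8)) = ½·(0 + 12 + 48) = 30.
[PBC] = ½·((12/7)·(8−2) + 6·(2−(36/7)) + (-6)·(36/7−8)) = ½·(72/7 − 132/7 + 120/7) = 30/7, so the A-coordinate is (30/7)/30 = 1/7.
[APC] = ½·(0·(36/7−2) + (12/7)·(2−0) + (-6)·(0−(36/7))) = ½·(0 + 24/7 + 216/7) = 120/7, so the B-coordinate is 4/7.
[ABP] = ½·(0·(8−(36/7)) + 6·(36/7−0) + (12/7)·(0−8)) = ½·(0 + 216/7 − 96/7) = 60/7, so the C-coordinate is 2/7.
Check: 1/7 + 4/7 + 2/7 = 1.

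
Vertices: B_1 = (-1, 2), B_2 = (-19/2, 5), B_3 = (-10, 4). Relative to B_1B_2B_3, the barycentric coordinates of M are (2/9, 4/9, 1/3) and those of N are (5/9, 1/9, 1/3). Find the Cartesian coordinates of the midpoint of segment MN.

(-229/36, 7/2)

Barycentric coordinates of the midpoint are the average: (7/18, 5/18, 1/3).
Converting: (7/18)·B_1 + (5/18)·B_2 + (1/3)·B_3 = (-229/36, 7/2).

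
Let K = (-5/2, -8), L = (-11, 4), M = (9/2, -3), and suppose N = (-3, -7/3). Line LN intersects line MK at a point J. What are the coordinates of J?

Barycentric coordinates of N with respect to KLM: (1/3, 1/3, 1/3).
On side MK the L-coordinate is zero; dropping N's L-weight 1/3 and renormalizing the remaining 1/3 : 1/3 gives weights 1/2, 1/2 on M, K.
J = (1/2)·(9/2, -3) + (1/2)·(-5/2, -8) = (1, -11/2).

(1, -11/2)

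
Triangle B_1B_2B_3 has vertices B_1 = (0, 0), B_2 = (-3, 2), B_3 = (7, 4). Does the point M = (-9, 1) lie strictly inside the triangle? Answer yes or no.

Barycentric coordinates of M: (-1/13, 43/26, -15/26).
The three coordinates are negative, positive, negative; a point is interior exactly when all three are positive.

no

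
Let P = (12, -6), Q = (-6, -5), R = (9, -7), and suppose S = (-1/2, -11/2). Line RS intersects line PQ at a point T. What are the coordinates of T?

(-12/5, -26/5)

Barycentric coordinates of S with respect to PQR: (1/6, 2/3, 1/6).
On side PQ the R-coordinate is zero; dropping S's R-weight 1/6 and renormalizing the remaining 1/6 : 2/3 gives weights 1/5, 4/5 on P, Q.
T = (1/5)·(12, -6) + (4/5)·(-6, -5) = (-12/5, -26/5).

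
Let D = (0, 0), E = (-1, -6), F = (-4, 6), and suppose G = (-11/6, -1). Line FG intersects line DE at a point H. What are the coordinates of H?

Barycentric coordinates of G with respect to DEF: (1/6, 1/2, 1/3).
On side DE the F-coordinate is zero; dropping G's F-weight 1/3 and renormalizing the remaining 1/6 : 1/2 gives weights 1/4, 3/4 on D, E.
H = (1/4)·(0, 0) + (3/4)·(-1, -6) = (-3/4, -9/2).

(-3/4, -9/2)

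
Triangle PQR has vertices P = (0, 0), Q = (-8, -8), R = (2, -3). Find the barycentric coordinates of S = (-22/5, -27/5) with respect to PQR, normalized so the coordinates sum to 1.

(1/5, 3/5, 1/5)

Signed area of the reference triangle: [PQR] = ½·(0·(-8−(-3)) + (-8)·(-3−0) + 2·(0−(-8))) = ½·(0 + 24 + 16) = 20.
[SQR] = ½·((-22/5)·(-8−(-3)) + (-8)·(-3−(-27/5)) + 2·(-27/5−(-8))) = ½·(22 − 96/5 + 26/5) = 4, so the P-coordinate is 4/20 = 1/5.
[PSR] = ½·(0·(-27/5−(-3)) + (-22/5)·(-3−0) + 2·(0−(-27/5))) = ½·(0 + 66/5 + 54/5) = 12, so the Q-coordinate is 3/5.
[PQS] = ½·(0·(-8−(-27/5)) + (-8)·(-27/5−0) + (-22/5)·(0−(-8))) = ½·(0 + 216/5 − 176/5) = 4, so the R-coordinate is 1/5.
Check: 1/5 + 3/5 + 1/5 = 1.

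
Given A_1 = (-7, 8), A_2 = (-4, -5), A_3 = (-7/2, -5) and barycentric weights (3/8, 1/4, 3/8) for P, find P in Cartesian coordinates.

P = (3/8)·A_1 + (1/4)·A_2 + (3/8)·A_3.
x-coordinate: (3/8)·(-7) + (1/4)·(-4) + (3/8)·(-7/2) = -79/16.
y-coordinate: (3/8)·8 + (1/4)·(-5) + (3/8)·(-5) = -1/8.

(-79/16, -1/8)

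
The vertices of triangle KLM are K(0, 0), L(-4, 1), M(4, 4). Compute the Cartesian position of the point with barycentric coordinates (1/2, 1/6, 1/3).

(2/3, 3/2)

N = (1/2)·K + (1/6)·L + (1/3)·M.
x-coordinate: (1/2)·0 + (1/6)·(-4) + (1/3)·4 = 2/3.
y-coordinate: (1/2)·0 + (1/6)·1 + (1/3)·4 = 3/2.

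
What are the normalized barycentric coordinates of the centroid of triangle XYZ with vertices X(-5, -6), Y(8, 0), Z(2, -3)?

(1/3, 1/3, 1/3)

The centroid is the average of the vertices, so each weight is 1/3.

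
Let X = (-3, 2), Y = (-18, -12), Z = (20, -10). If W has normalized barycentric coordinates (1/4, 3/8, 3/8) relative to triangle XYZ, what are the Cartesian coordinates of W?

(0, -31/4)

W = (1/4)·X + (3/8)·Y + (3/8)·Z.
x-coordinate: (1/4)·(-3) + (3/8)·(-18) + (3/8)·20 = 0.
y-coordinate: (1/4)·2 + (3/8)·(-12) + (3/8)·(-10) = -31/4.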